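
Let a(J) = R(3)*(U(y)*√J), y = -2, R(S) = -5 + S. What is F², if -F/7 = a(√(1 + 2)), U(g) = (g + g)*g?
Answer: 12544*√3 ≈ 21727.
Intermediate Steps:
U(g) = 2*g² (U(g) = (2*g)*g = 2*g²)
a(J) = -16*√J (a(J) = (-5 + 3)*((2*(-2)²)*√J) = -2*2*4*√J = -16*√J)
F = 112*3^(¼) (F = -(-112)*√(√(1 + 2)) = -(-112)*√(√3) = -(-112)*3^(¼) = 112*3^(¼) ≈ 147.40)
F² = (112*3^(¼))² = 12544*√3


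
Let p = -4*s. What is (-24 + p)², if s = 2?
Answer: 1024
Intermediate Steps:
p = -8 (p = -4*2 = -8)
(-24 + p)² = (-24 - 8)² = (-32)² = 1024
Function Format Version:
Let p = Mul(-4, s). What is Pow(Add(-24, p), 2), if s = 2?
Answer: 1024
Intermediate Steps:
p = -8 (p = Mul(-4, 2) = -8)
Pow(Add(-24, p), 2) = Pow(Add(-24, -8), 2) = Pow(-32, 2) = 1024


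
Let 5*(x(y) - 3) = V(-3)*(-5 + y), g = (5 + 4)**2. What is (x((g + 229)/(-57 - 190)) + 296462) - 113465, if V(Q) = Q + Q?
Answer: 45202854/247 ≈ 1.8301e+5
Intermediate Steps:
V(Q) = 2*Q
g = 81 (g = 9**2 = 81)
x(y) = 9 - 6*y/5 (x(y) = 3 + ((2*(-3))*(-5 + y))/5 = 3 + (-6*(-5 + y))/5 = 3 + (30 - 6*y)/5 = 3 + (6 - 6*y/5) = 9 - 6*y/5)
(x((g + 229)/(-57 - 190)) + 296462) - 113465 = ((9 - 6*(81 + 229)/(5*(-57 - 190))) + 296462) - 113465 = ((9 - 372/(-247)) + 296462) - 113465 = ((9 - 372*(-1)/247) + 296462) - 113465 = ((9 - 6/5*(-310/247)) + 296462) - 113465 = ((9 + 372/247) + 296462) - 113465 = (2595/247 + 296462) - 113465 = 73228709/247 - 113465 = 45202854/247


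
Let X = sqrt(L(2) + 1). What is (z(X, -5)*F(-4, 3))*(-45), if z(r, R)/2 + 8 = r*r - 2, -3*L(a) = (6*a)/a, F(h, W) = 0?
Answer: 0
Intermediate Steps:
L(a) = -2 (L(a) = -6*a/(3*a) = -1/3*6 = -2)
X = I (X = sqrt(-2 + 1) = sqrt(-1) = I ≈ 1.0*I)
z(r, R) = -20 + 2*r**2 (z(r, R) = -16 + 2*(r*r - 2) = -16 + 2*(r**2 - 2) = -16 + 2*(-2 + r**2) = -16 + (-4 + 2*r**2) = -20 + 2*r**2)
(z(X, -5)*F(-4, 3))*(-45) = ((-20 + 2*I**2)*0)*(-45) = ((-20 + 2*(-1))*0)*(-45) = ((-20 - 2)*0)*(-45) = -22*0*(-45) = 0*(-45) = 0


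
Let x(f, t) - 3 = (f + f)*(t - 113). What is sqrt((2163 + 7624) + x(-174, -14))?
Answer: sqrt(53986) ≈ 232.35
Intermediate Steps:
x(f, t) = 3 + 2*f*(-113 + t) (x(f, t) = 3 + (f + f)*(t - 113) = 3 + (2*f)*(-113 + t) = 3 + 2*f*(-113 + t))
sqrt((2163 + 7624) + x(-174, -14)) = sqrt((2163 + 7624) + (3 - 226*(-174) + 2*(-174)*(-14))) = sqrt(9787 + (3 + 39324 + 4872)) = sqrt(9787 + 44199) = sqrt(53986)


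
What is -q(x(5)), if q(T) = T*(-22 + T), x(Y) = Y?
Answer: 85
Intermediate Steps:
-q(x(5)) = -5*(-22 + 5) = -5*(-17) = -1*(-85) = 85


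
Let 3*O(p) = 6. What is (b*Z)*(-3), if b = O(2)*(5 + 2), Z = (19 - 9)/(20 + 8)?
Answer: -15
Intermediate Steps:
Z = 5/14 (Z = 10/28 = 10*(1/28) = 5/14 ≈ 0.35714)
O(p) = 2 (O(p) = (1/3)*6 = 2)
b = 14 (b = 2*(5 + 2) = 2*7 = 14)
(b*Z)*(-3) = (14*(5/14))*(-3) = 5*(-3) = -15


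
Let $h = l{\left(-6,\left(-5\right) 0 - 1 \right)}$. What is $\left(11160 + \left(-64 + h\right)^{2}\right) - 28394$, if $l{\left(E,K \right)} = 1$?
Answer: $-13265$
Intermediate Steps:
$h = 1$
$\left(11160 + \left(-64 + h\right)^{2}\right) - 28394 = \left(11160 + \left(-64 + 1\right)^{2}\right) - 28394 = \left(11160 + \left(-63\right)^{2}\right) - 28394 = \left(11160 + 3969\right) - 28394 = 15129 - 28394 = -13265$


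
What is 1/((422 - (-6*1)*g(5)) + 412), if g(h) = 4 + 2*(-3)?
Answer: 1/822 ≈ 0.0012165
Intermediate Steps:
g(h) = -2 (g(h) = 4 - 6 = -2)
1/((422 - (-6*1)*g(5)) + 412) = 1/((422 - (-6*1)*(-2)) + 412) = 1/((422 - (-6)*(-2)) + 412) = 1/((422 - 1*12) + 412) = 1/((422 - 12) + 412) = 1/(410 + 412) = 1/822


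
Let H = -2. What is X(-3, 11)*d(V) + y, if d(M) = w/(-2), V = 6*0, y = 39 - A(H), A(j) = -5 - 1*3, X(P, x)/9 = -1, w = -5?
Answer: 49/2 ≈ 24.500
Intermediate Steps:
X(P, x) = -9 (X(P, x) = 9*(-1) = -9)
A(j) = -8 (A(j) = -5 - 3 = -8)
y = 47 (y = 39 - 1*(-8) = 39 + 8 = 47)
V = 0
d(M) = 5/2 (d(M) = -5/(-2) = -5*(-½) = 5/2)
X(-3, 11)*d(V) + y = -9*5/2 + 47 = -45/2 + 47 = 49/2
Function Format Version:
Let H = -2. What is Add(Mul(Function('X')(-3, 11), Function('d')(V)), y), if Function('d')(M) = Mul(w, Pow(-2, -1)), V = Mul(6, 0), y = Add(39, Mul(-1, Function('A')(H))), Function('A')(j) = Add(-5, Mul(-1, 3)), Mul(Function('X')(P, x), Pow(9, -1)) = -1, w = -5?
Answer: Rational(49, 2) ≈ 24.500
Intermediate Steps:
Function('X')(P, x) = -9 (Function('X')(P, x) = Mul(9, -1) = -9)
Function('A')(j) = -8 (Function('A')(j) = Add(-5, -3) = -8)
y = 47 (y = Add(39, Mul(-1, -8)) = Add(39, 8) = 47)
V = 0
Function('d')(M) = Rational(5, 2) (Function('d')(M) = Mul(-5, Pow(-2, -1)) = Mul(-5, Rational(-1, 2)) = Rational(5, 2))
Add(Mul(Function('X')(-3, 11), Function('d')(V)), y) = Add(Mul(-9, Rational(5, 2)), 47) = Add(Rational(-45, 2), 47) = Rational(49, 2)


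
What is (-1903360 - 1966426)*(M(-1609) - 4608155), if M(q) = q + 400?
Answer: 17837252276104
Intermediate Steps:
M(q) = 400 + q
(-1903360 - 1966426)*(M(-1609) - 4608155) = (-1903360 - 1966426)*((400 - 1609) - 4608155) = -3869786*(-1209 - 4608155) = -3869786*(-4609364) = 17837252276104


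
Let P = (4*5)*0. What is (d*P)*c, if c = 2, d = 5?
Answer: 0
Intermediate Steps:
P = 0 (P = 20*0 = 0)
(d*P)*c = (5*0)*2 = 0*2 = 0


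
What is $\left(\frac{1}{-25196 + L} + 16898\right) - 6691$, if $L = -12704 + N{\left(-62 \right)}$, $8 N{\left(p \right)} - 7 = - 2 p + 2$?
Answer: $\frac{3093404861}{303067} \approx 10207.0$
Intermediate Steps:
$N{\left(p \right)} = \frac{9}{8} - \frac{p}{4}$ ($N{\left(p \right)} = \frac{7}{8} + \frac{- 2 p + 2}{8} = \frac{7}{8} + \frac{2 - 2 p}{8} = \frac{7}{8} - \left(- \frac{1}{4} + \frac{p}{4}\right) = \frac{9}{8} - \frac{p}{4}$)
$L = - \frac{101499}{8}$ ($L = -12704 + \left(\frac{9}{8} - - \frac{31}{2}\right) = -12704 + \left(\frac{9}{8} + \frac{31}{2}\right) = -12704 + \frac{133}{8} = - \frac{101499}{8} \approx -12687.0$)
$\left(\frac{1}{-25196 + L} + 16898\right) - 6691 = \left(\frac{1}{-25196 - \frac{101499}{8}} + 16898\right) - 6691 = \left(\frac{1}{- \frac{303067}{8}} + 16898\right) - 6691 = \left(- \frac{8}{303067} + 16898\right) - 6691 = \frac{5121226158}{303067} - 6691 = \frac{3093404861}{303067}$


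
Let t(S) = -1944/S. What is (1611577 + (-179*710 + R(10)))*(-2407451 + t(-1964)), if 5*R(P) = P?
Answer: -1754752031559995/491 ≈ -3.5738e+12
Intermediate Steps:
R(P) = P/5
(1611577 + (-179*710 + R(10)))*(-2407451 + t(-1964)) = (1611577 + (-179*710 + (⅕)*10))*(-2407451 - 1944/(-1964)) = (1611577 + (-127090 + 2))*(-2407451 - 1944*(-1/1964)) = (1611577 - 127088)*(-2407451 + 486/491) = 1484489*(-1182057955/491) = -1754752031559995/491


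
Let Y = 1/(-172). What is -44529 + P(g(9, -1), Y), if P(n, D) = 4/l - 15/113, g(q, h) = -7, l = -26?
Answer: -65413522/1469 ≈ -44529.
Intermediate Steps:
Y = -1/172 ≈ -0.0058140
P(n, D) = -421/1469 (P(n, D) = 4/(-26) - 15/113 = 4*(-1/26) - 15*1/113 = -2/13 - 15/113 = -421/1469)
-44529 + P(g(9, -1), Y) = -44529 - 421/1469 = -65413522/1469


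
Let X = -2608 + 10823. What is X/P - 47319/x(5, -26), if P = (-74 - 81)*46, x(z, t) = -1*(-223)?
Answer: -2188493/10258 ≈ -213.34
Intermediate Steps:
x(z, t) = 223
P = -7130 (P = -155*46 = -7130)
X = 8215
X/P - 47319/x(5, -26) = 8215/(-7130) - 47319/223 = 8215*(-1/7130) - 47319*1/223 = -53/46 - 47319/223 = -2188493/10258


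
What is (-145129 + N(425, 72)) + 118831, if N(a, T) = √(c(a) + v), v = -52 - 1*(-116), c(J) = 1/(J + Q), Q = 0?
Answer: -26298 + √462417/85 ≈ -26290.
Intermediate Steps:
c(J) = 1/J (c(J) = 1/(J + 0) = 1/J)
v = 64 (v = -52 + 116 = 64)
N(a, T) = √(64 + 1/a) (N(a, T) = √(1/a + 64) = √(64 + 1/a))
(-145129 + N(425, 72)) + 118831 = (-145129 + √(64 + 1/425)) + 118831 = (-145129 + √(27201/425)) + 118831 = (-145129 + √462417/85) + 118831 = -26298 + √462417/85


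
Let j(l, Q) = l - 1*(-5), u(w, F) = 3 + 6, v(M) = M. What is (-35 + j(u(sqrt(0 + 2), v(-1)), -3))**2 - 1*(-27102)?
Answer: 27543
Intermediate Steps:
u(w, F) = 9
j(l, Q) = 5 + l (j(l, Q) = l + 5 = 5 + l)
(-35 + j(u(sqrt(0 + 2), v(-1)), -3))**2 - 1*(-27102) = (-35 + (5 + 9))**2 - 1*(-27102) = (-35 + 14)**2 + 27102 = (-21)**2 + 27102 = 441 + 27102 = 27543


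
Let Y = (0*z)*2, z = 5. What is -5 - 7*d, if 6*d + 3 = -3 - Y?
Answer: 2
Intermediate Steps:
Y = 0 (Y = (0*5)*2 = 0*2 = 0)
d = -1 (d = -½ + (-3 - 1*0)/6 = -½ + (-3 + 0)/6 = -½ + (⅙)*(-3) = -½ - ½ = -1)
-5 - 7*d = -5 - 7*(-1) = -5 + 7 = 2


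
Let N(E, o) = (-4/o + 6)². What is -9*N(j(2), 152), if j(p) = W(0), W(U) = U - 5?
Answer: -463761/1444 ≈ -321.16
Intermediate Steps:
W(U) = -5 + U
j(p) = -5 (j(p) = -5 + 0 = -5)
N(E, o) = (6 - 4/o)²
-9*N(j(2), 152) = -36*(-2 + 3*152)²/152² = -36*(-2 + 456)²/23104 = -36*454²/23104 = -36*206116/23104 = -9*51529/1444 = -463761/1444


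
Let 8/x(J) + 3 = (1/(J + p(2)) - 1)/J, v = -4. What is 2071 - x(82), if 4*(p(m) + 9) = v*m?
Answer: 2272727/1096 ≈ 2073.7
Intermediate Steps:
p(m) = -9 - m (p(m) = -9 + (-4*m)/4 = -9 - m)
x(J) = 8/(-3 + (-1 + 1/(-11 + J))/J) (x(J) = 8/(-3 + (1/(J + (-9 - 1*2)) - 1)/J) = 8/(-3 + (1/(J + (-9 - 2)) - 1)/J) = 8/(-3 + (1/(J - 11) - 1)/J) = 8/(-3 + (1/(-11 + J) - 1)/J) = 8/(-3 + (-1 + 1/(-11 + J))/J))
2071 - x(82) = 2071 - 8*82*(-11 + 82)/(12 - 3*82**2 + 32*82) = 2071 - 8*82*71/(12 - 3*6724 + 2624) = 2071 - 8*82*71/(12 - 20172 + 2624) = 2071 - 8*82*71/(-17536) = 2071 - 8*82*(-1)*71/17536 = 2071 - 1*(-2911/1096) = 2071 + 2911/1096 = 2272727/1096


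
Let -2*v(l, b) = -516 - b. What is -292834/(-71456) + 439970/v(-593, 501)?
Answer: 31587402409/36335376 ≈ 869.33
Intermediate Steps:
v(l, b) = 258 + b/2 (v(l, b) = -(-516 - b)/2 = 258 + b/2)
-292834/(-71456) + 439970/v(-593, 501) = -292834/(-71456) + 439970/(258 + (1/2)*501) = -292834*(-1/71456) + 439970/(258 + 501/2) = 146417/35728 + 439970/(1017/2) = 146417/35728 + 439970*(2/1017) = 146417/35728 + 879940/1017 = 31587402409/36335376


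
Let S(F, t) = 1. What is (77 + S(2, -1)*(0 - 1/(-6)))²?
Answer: 214369/36 ≈ 5954.7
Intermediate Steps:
(77 + S(2, -1)*(0 - 1/(-6)))² = (77 + 1*(0 - 1/(-6)))² = (77 + 1*(0 - 1*(-⅙)))² = (77 + 1*(0 + ⅙))² = (77 + 1*(⅙))² = (77 + ⅙)² = (463/6)² = 214369/36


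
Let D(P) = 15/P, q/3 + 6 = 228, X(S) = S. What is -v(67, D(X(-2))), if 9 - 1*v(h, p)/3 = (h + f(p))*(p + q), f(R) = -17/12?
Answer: 1036263/8 ≈ 1.2953e+5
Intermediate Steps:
q = 666 (q = -18 + 3*228 = -18 + 684 = 666)
f(R) = -17/12 (f(R) = -17*1/12 = -17/12)
v(h, p) = 27 - 3*(666 + p)*(-17/12 + h) (v(h, p) = 27 - 3*(h - 17/12)*(p + 666) = 27 - 3*(-17/12 + h)*(666 + p) = 27 - 3*(666 + p)*(-17/12 + h))
-v(67, D(X(-2))) = -(5715/2 - 1998*67 + 17*(15/(-2))/4 - 3*67*15/(-2)) = -(5715/2 - 133866 + 17*(15*(-1/2))/4 - 3*67*15*(-1/2)) = -(5715/2 - 133866 + (17/4)*(-15/2) - 3*67*(-15/2)) = -(5715/2 - 133866 - 255/8 + 3015/2) = -1*(-1036263/8) = 1036263/8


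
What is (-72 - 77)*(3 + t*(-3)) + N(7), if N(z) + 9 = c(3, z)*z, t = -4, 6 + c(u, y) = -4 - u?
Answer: -2335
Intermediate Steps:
c(u, y) = -10 - u (c(u, y) = -6 + (-4 - u) = -10 - u)
N(z) = -9 - 13*z (N(z) = -9 + (-10 - 1*3)*z = -9 + (-10 - 3)*z = -9 - 13*z)
(-72 - 77)*(3 + t*(-3)) + N(7) = (-72 - 77)*(3 - 4*(-3)) + (-9 - 13*7) = -149*(3 + 12) + (-9 - 91) = -149*15 - 100 = -2235 - 100 = -2335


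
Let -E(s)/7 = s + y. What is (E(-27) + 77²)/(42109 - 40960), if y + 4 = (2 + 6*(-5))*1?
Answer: 2114/383 ≈ 5.5196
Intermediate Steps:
y = -32 (y = -4 + (2 + 6*(-5))*1 = -4 + (2 - 30)*1 = -4 - 28*1 = -4 - 28 = -32)
E(s) = 224 - 7*s (E(s) = -7*(s - 32) = -7*(-32 + s) = 224 - 7*s)
(E(-27) + 77²)/(42109 - 40960) = ((224 - 7*(-27)) + 77²)/(42109 - 40960) = ((224 + 189) + 5929)/1149 = (413 + 5929)*(1/1149) = 6342*(1/1149) = 2114/383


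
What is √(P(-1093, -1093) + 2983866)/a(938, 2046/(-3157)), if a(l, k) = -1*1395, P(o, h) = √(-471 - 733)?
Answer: -√(2983866 + 2*I*√301)/1395 ≈ -1.2383 - 7.1998e-6*I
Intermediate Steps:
P(o, h) = 2*I*√301 (P(o, h) = √(-1204) = 2*I*√301)
a(l, k) = -1395
√(P(-1093, -1093) + 2983866)/a(938, 2046/(-3157)) = √(2*I*√301 + 2983866)/(-1395) = √(2983866 + 2*I*√301)*(-1/1395) = -√(2983866 + 2*I*√301)/1395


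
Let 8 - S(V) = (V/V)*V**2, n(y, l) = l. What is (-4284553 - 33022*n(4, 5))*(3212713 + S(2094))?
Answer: 5215516747245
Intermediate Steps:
S(V) = 8 - V**2 (S(V) = 8 - V/V*V**2 = 8 - V**2)
(-4284553 - 33022*n(4, 5))*(3212713 + S(2094)) = (-4284553 - 33022*5)*(3212713 + (8 - 1*2094**2)) = (-4284553 - 165110)*(3212713 + (8 - 1*4384836)) = -4449663*(3212713 + (8 - 4384836)) = -4449663*(3212713 - 4384828) = -4449663*(-1172115) = 5215516747245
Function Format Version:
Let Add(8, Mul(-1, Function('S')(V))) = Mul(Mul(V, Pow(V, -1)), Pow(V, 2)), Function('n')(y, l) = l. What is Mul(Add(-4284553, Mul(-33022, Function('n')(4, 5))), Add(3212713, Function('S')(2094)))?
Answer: 5215516747245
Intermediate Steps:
Function('S')(V) = Add(8, Mul(-1, Pow(V, 2))) (Function('S')(V) = Add(8, Mul(-1, Mul(Mul(V, Pow(V, -1)), Pow(V, 2)))) = Add(8, Mul(-1, Mul(1, Pow(V, 2)))) = Add(8, Mul(-1, Pow(V, 2))))
Mul(Add(-4284553, Mul(-33022, Function('n')(4, 5))), Add(3212713, Function('S')(2094))) = Mul(Add(-4284553, Mul(-33022, 5)), Add(3212713, Add(8, Mul(-1, Pow(2094, 2))))) = Mul(Add(-4284553, -165110), Add(3212713, Add(8, Mul(-1, 4384836)))) = Mul(-4449663, Add(3212713, Add(8, -4384836))) = Mul(-4449663, Add(3212713, -4384828)) = Mul(-4449663, -1172115) = 5215516747245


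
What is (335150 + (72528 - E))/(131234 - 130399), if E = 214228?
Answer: 38690/167 ≈ 231.68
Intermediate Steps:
(335150 + (72528 - E))/(131234 - 130399) = (335150 + (72528 - 1*214228))/(131234 - 130399) = (335150 + (72528 - 214228))/835 = (335150 - 141700)*(1/835) = 193450*(1/835) = 38690/167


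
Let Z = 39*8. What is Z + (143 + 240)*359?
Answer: 137809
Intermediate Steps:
Z = 312
Z + (143 + 240)*359 = 312 + (143 + 240)*359 = 312 + 383*359 = 312 + 137497 = 137809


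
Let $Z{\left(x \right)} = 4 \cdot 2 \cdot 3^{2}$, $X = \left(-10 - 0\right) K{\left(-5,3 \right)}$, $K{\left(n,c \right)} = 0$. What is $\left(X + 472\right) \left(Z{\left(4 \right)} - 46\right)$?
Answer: $12272$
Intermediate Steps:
$X = 0$ ($X = \left(-10 - 0\right) 0 = \left(-10 + \left(-4 + 4\right)\right) 0 = \left(-10 + 0\right) 0 = \left(-10\right) 0 = 0$)
$Z{\left(x \right)} = 72$ ($Z{\left(x \right)} = 8 \cdot 9 = 72$)
$\left(X + 472\right) \left(Z{\left(4 \right)} - 46\right) = \left(0 + 472\right) \left(72 - 46\right) = 472 \cdot 26 = 12272$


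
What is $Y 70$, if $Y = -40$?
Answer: $-2800$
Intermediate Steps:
$Y 70 = \left(-40\right) 70 = -2800$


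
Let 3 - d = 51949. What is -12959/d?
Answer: 12959/51946 ≈ 0.24947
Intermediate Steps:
d = -51946 (d = 3 - 1*51949 = 3 - 51949 = -51946)
-12959/d = -12959/(-51946) = -12959*(-1/51946) = 12959/51946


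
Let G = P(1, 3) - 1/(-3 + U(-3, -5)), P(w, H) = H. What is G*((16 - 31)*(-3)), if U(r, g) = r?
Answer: 285/2 ≈ 142.50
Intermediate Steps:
G = 19/6 (G = 3 - 1/(-3 - 3) = 3 - 1/(-6) = 3 - 1*(-⅙) = 3 + ⅙ = 19/6 ≈ 3.1667)
G*((16 - 31)*(-3)) = 19*((16 - 31)*(-3))/6 = 19*(-15*(-3))/6 = (19/6)*45 = 285/2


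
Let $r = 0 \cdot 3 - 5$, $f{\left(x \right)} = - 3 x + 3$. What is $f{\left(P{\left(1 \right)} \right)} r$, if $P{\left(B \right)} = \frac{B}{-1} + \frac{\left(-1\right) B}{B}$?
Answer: $-45$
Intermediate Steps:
$P{\left(B \right)} = -1 - B$ ($P{\left(B \right)} = B \left(-1\right) - 1 = - B - 1 = -1 - B$)
$f{\left(x \right)} = 3 - 3 x$
$r = -5$ ($r = 0 - 5 = -5$)
$f{\left(P{\left(1 \right)} \right)} r = \left(3 - 3 \left(-1 - 1\right)\right) \left(-5\right) = \left(3 - -6\right) \left(-5\right) = \left(3 + 6\right) \left(-5\right) = 9 \left(-5\right) = -45$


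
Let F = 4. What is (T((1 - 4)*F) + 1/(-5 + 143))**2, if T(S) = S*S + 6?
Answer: 428531401/19044 ≈ 22502.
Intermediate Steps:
T(S) = 6 + S**2 (T(S) = S**2 + 6 = 6 + S**2)
(T((1 - 4)*F) + 1/(-5 + 143))**2 = ((6 + ((1 - 4)*4)**2) + 1/(-5 + 143))**2 = ((6 + (-3*4)**2) + 1/138)**2 = ((6 + (-12)**2) + 1/138)**2 = ((6 + 144) + 1/138)**2 = (150 + 1/138)**2 = (20701/138)**2 = 428531401/19044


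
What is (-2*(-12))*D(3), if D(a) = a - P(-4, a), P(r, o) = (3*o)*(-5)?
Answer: 1152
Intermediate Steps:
P(r, o) = -15*o
D(a) = 16*a (D(a) = a - (-15)*a = a + 15*a = 16*a)
(-2*(-12))*D(3) = (-2*(-12))*(16*3) = 24*48 = 1152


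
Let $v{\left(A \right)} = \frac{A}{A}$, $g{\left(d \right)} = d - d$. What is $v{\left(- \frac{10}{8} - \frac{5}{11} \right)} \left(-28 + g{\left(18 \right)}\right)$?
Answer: $-28$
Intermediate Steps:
$g{\left(d \right)} = 0$
$v{\left(A \right)} = 1$
$v{\left(- \frac{10}{8} - \frac{5}{11} \right)} \left(-28 + g{\left(18 \right)}\right) = 1 \left(-28 + 0\right) = 1 \left(-28\right) = -28$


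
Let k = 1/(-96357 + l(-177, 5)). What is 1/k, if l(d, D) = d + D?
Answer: -96529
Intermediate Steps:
l(d, D) = D + d
k = -1/96529 (k = 1/(-96357 + (5 - 177)) = 1/(-96357 - 172) = 1/(-96529) = -1/96529 ≈ -1.0360e-5)
1/k = 1/(-1/96529) = -96529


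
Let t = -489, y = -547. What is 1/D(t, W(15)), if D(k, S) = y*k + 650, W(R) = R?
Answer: 1/268133 ≈ 3.7295e-6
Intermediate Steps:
D(k, S) = 650 - 547*k (D(k, S) = -547*k + 650 = 650 - 547*k)
1/D(t, W(15)) = 1/(650 - 547*(-489)) = 1/(650 + 267483) = 1/268133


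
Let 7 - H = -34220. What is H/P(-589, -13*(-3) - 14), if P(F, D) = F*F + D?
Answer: 34227/346946 ≈ 0.098652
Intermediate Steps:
H = 34227 (H = 7 - 1*(-34220) = 7 + 34220 = 34227)
P(F, D) = D + F**2 (P(F, D) = F**2 + D = D + F**2)
H/P(-589, -13*(-3) - 14) = 34227/((-13*(-3) - 14) + (-589)**2) = 34227/((39 - 14) + 346921) = 34227/(25 + 346921) = 34227/346946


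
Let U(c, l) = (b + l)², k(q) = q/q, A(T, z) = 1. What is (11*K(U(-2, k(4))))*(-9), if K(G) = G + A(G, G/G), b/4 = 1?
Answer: -2574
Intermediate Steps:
b = 4 (b = 4*1 = 4)
k(q) = 1
U(c, l) = (4 + l)²
K(G) = 1 + G (K(G) = G + 1 = 1 + G)
(11*K(U(-2, k(4))))*(-9) = (11*(1 + (4 + 1)²))*(-9) = (11*(1 + 5²))*(-9) = (11*(1 + 25))*(-9) = (11*26)*(-9) = 286*(-9) = -2574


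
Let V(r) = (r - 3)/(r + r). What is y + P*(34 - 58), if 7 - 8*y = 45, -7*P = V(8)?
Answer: -103/28 ≈ -3.6786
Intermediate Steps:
V(r) = (-3 + r)/(2*r) (V(r) = (-3 + r)/((2*r)) = (-3 + r)*(1/(2*r)) = (-3 + r)/(2*r))
P = -5/112 (P = -(-3 + 8)/(14*8) = -5/(14*8) = -⅐*5/16 = -5/112 ≈ -0.044643)
y = -19/4 (y = 7/8 - ⅛*45 = 7/8 - 45/8 = -19/4 ≈ -4.7500)
y + P*(34 - 58) = -19/4 - 5*(34 - 58)/112 = -19/4 - 5/112*(-24) = -19/4 + 15/14 = -103/28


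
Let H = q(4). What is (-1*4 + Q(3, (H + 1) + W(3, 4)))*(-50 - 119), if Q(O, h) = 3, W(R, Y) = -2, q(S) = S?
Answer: 169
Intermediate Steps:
H = 4
(-1*4 + Q(3, (H + 1) + W(3, 4)))*(-50 - 119) = (-1*4 + 3)*(-50 - 119) = (-4 + 3)*(-169) = -1*(-169) = 169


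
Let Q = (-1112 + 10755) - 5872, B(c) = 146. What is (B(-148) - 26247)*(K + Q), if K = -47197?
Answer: 1133462026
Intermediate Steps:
Q = 3771 (Q = 9643 - 5872 = 3771)
(B(-148) - 26247)*(K + Q) = (146 - 26247)*(-47197 + 3771) = -26101*(-43426) = 1133462026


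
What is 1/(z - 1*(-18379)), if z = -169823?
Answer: -1/151444 ≈ -6.6031e-6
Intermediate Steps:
1/(z - 1*(-18379)) = 1/(-169823 - 1*(-18379)) = 1/(-169823 + 18379) = 1/(-151444) = -1/151444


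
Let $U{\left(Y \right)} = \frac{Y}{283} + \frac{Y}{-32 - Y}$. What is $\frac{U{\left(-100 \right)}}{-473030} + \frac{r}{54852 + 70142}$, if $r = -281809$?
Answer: $- \frac{32066249124881}{14222738088301} \approx -2.2546$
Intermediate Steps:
$U{\left(Y \right)} = \frac{Y}{283} + \frac{Y}{-32 - Y}$ ($U{\left(Y \right)} = Y \frac{1}{283} + \frac{Y}{-32 - Y} = \frac{Y}{283} + \frac{Y}{-32 - Y}$)
$\frac{U{\left(-100 \right)}}{-473030} + \frac{r}{54852 + 70142} = \frac{\frac{1}{283} \left(-100\right) \frac{1}{32 - 100} \left(-251 - 100\right)}{-473030} - \frac{281809}{54852 + 70142} = \frac{1}{283} \left(-100\right) \frac{1}{-68} \left(-351\right) \left(- \frac{1}{473030}\right) - \frac{281809}{124994} = \frac{1}{283} \left(-100\right) \left(- \frac{1}{68}\right) \left(-351\right) \left(- \frac{1}{473030}\right) - \frac{281809}{124994} = \left(- \frac{8775}{4811}\right) \left(- \frac{1}{473030}\right) - \frac{281809}{124994} = \frac{1755}{455149466} - \frac{281809}{124994} = - \frac{32066249124881}{14222738088301}$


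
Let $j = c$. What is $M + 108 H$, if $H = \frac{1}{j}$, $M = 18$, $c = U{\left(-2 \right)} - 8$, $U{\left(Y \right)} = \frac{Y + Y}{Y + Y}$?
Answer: $\frac{18}{7} \approx 2.5714$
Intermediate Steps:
$U{\left(Y \right)} = 1$ ($U{\left(Y \right)} = \frac{2 Y}{2 Y} = 2 Y \frac{1}{2 Y} = 1$)
$c = -7$ ($c = 1 - 8 = -7$)
$j = -7$
$H = - \frac{1}{7}$ ($H = \frac{1}{-7} = - \frac{1}{7} \approx -0.14286$)
$M + 108 H = 18 + 108 \left(- \frac{1}{7}\right) = 18 - \frac{108}{7} = \frac{18}{7}$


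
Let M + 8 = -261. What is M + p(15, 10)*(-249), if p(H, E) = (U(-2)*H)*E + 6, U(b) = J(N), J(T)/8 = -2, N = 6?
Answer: 595837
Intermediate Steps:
J(T) = -16 (J(T) = 8*(-2) = -16)
U(b) = -16
M = -269 (M = -8 - 261 = -269)
p(H, E) = 6 - 16*E*H (p(H, E) = (-16*H)*E + 6 = -16*E*H + 6 = 6 - 16*E*H)
M + p(15, 10)*(-249) = -269 + (6 - 16*10*15)*(-249) = -269 + (6 - 2400)*(-249) = -269 - 2394*(-249) = -269 + 596106 = 595837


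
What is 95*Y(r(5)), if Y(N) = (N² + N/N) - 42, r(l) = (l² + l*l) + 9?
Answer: 326800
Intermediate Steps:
r(l) = 9 + 2*l² (r(l) = (l² + l²) + 9 = 2*l² + 9 = 9 + 2*l²)
Y(N) = -41 + N² (Y(N) = (N² + 1) - 42 = (1 + N²) - 42 = -41 + N²)
95*Y(r(5)) = 95*(-41 + (9 + 2*5²)²) = 95*(-41 + (9 + 2*25)²) = 95*(-41 + (9 + 50)²) = 95*(-41 + 59²) = 95*(-41 + 3481) = 95*3440 = 326800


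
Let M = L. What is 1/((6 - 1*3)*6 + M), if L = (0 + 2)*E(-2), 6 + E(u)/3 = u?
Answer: -1/30 ≈ -0.033333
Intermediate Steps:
E(u) = -18 + 3*u
L = -48 (L = (0 + 2)*(-18 + 3*(-2)) = 2*(-18 - 6) = 2*(-24) = -48)
M = -48
1/((6 - 1*3)*6 + M) = 1/((6 - 1*3)*6 - 48) = 1/((6 - 3)*6 - 48) = 1/(3*6 - 48) = 1/(18 - 48) = 1/(-30) = -1/30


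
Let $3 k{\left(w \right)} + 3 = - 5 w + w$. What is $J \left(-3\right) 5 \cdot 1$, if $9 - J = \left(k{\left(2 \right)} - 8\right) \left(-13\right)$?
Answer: $2140$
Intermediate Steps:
$k{\left(w \right)} = -1 - \frac{4 w}{3}$ ($k{\left(w \right)} = -1 + \frac{- 5 w + w}{3} = -1 + \frac{\left(-4\right) w}{3} = -1 - \frac{4 w}{3}$)
$J = - \frac{428}{3}$ ($J = 9 - \left(\left(-1 - \frac{8}{3}\right) - 8\right) \left(-13\right) = 9 - \left(- \frac{11}{3} - 8\right) \left(-13\right) = 9 - \left(- \frac{35}{3}\right) \left(-13\right) = 9 - \frac{455}{3} = - \frac{428}{3} \approx -142.67$)
$J \left(-3\right) 5 \cdot 1 = - \frac{428 \left(-3\right) 5 \cdot 1}{3} = - \frac{428 \left(\left(-15\right) 1\right)}{3} = \left(- \frac{428}{3}\right) \left(-15\right) = 2140$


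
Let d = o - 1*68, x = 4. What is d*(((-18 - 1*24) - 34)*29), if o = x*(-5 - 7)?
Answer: 255664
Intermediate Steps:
o = -48 (o = 4*(-5 - 7) = 4*(-12) = -48)
d = -116 (d = -48 - 1*68 = -48 - 68 = -116)
d*(((-18 - 1*24) - 34)*29) = -116*((-18 - 1*24) - 34)*29 = -116*((-18 - 24) - 34)*29 = -116*(-42 - 34)*29 = -(-8816)*29 = -116*(-2204) = 255664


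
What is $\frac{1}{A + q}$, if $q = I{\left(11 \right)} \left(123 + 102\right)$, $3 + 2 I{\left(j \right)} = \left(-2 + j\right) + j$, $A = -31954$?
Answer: $- \frac{2}{60083} \approx -3.3287 \cdot 10^{-5}$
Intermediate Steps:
$I{\left(j \right)} = - \frac{5}{2} + j$ ($I{\left(j \right)} = - \frac{3}{2} + \frac{\left(-2 + j\right) + j}{2} = - \frac{3}{2} + \frac{-2 + 2 j}{2} = - \frac{3}{2} + \left(-1 + j\right) = - \frac{5}{2} + j$)
$q = \frac{3825}{2}$ ($q = \left(- \frac{5}{2} + 11\right) \left(123 + 102\right) = \frac{17}{2} \cdot 225 = \frac{3825}{2} \approx 1912.5$)
$\frac{1}{A + q} = \frac{1}{-31954 + \frac{3825}{2}} = \frac{1}{- \frac{60083}{2}} = - \frac{2}{60083}$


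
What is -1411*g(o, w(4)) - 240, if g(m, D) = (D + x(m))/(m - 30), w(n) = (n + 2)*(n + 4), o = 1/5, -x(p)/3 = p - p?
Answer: 302880/149 ≈ 2032.8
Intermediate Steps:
x(p) = 0 (x(p) = -3*(p - p) = -3*0 = 0)
o = 1/5 ≈ 0.20000
w(n) = (2 + n)*(4 + n)
g(m, D) = D/(-30 + m) (g(m, D) = (D + 0)/(m - 30) = D/(-30 + m))
-1411*g(o, w(4)) - 240 = -1411*(8 + 4**2 + 6*4)/(-30 + 1/5) - 240 = -1411*(8 + 16 + 24)/(-149/5) - 240 = -67728*(-5)/149 - 240 = -1411*(-240/149) - 240 = 338640/149 - 240 = 302880/149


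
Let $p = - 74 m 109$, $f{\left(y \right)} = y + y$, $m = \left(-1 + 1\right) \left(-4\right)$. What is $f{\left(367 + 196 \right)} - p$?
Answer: $1126$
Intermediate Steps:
$m = 0$ ($m = 0 \left(-4\right) = 0$)
$f{\left(y \right)} = 2 y$
$p = 0$ ($p = \left(-74\right) 0 \cdot 109 = 0 \cdot 109 = 0$)
$f{\left(367 + 196 \right)} - p = 2 \left(367 + 196\right) - 0 = 2 \cdot 563 + 0 = 1126 + 0 = 1126$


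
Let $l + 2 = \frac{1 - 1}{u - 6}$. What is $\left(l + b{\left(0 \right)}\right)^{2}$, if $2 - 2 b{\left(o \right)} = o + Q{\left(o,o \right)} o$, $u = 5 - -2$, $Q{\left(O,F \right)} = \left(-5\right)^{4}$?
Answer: $1$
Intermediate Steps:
$Q{\left(O,F \right)} = 625$
$u = 7$ ($u = 5 + 2 = 7$)
$b{\left(o \right)} = 1 - 313 o$ ($b{\left(o \right)} = 1 - \frac{o + 625 o}{2} = 1 - \frac{626 o}{2} = 1 - 313 o$)
$l = -2$ ($l = -2 + \frac{1 - 1}{7 - 6} = -2 + \frac{0}{1} = -2 + 0 \cdot 1 = -2 + 0 = -2$)
$\left(l + b{\left(0 \right)}\right)^{2} = \left(-2 + \left(1 - 0\right)\right)^{2} = \left(-2 + \left(1 + 0\right)\right)^{2} = \left(-2 + 1\right)^{2} = \left(-1\right)^{2} = 1$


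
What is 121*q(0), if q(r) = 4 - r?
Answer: 484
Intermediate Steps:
121*q(0) = 121*(4 - 1*0) = 121*(4 + 0) = 121*4 = 484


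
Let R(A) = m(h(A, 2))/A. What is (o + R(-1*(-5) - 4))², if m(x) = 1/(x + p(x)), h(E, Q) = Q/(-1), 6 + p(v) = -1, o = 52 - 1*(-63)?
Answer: 1069156/81 ≈ 13199.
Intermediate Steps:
o = 115 (o = 52 + 63 = 115)
p(v) = -7 (p(v) = -6 - 1 = -7)
h(E, Q) = -Q (h(E, Q) = Q*(-1) = -Q)
m(x) = 1/(-7 + x) (m(x) = 1/(x - 7) = 1/(-7 + x))
R(A) = -1/(9*A) (R(A) = 1/((-7 - 1*2)*A) = 1/((-7 - 2)*A) = 1/((-9)*A) = -1/(9*A))
(o + R(-1*(-5) - 4))² = (115 - 1/(9*(-1*(-5) - 4)))² = (115 - 1/(9*(5 - 4)))² = (115 - ⅑/1)² = (115 - ⅑*1)² = (115 - ⅑)² = (1034/9)² = 1069156/81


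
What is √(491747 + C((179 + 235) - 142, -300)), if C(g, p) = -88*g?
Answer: 3*√51979 ≈ 683.97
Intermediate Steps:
√(491747 + C((179 + 235) - 142, -300)) = √(491747 - 88*((179 + 235) - 142)) = √(491747 - 88*(414 - 142)) = √(491747 - 88*272) = √(491747 - 23936) = √467811 = 3*√51979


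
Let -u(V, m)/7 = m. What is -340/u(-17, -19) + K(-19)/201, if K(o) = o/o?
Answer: -68207/26733 ≈ -2.5514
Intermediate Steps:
K(o) = 1
u(V, m) = -7*m
-340/u(-17, -19) + K(-19)/201 = -340/((-7*(-19))) + 1/201 = -340/133 + 1*(1/201) = -340*1/133 + 1/201 = -340/133 + 1/201 = -68207/26733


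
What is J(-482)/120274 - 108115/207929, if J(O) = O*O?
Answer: 17651736743/12504226273 ≈ 1.4117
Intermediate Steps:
J(O) = O²
J(-482)/120274 - 108115/207929 = (-482)²/120274 - 108115/207929 = 232324*(1/120274) - 108115*1/207929 = 116162/60137 - 108115/207929 = 17651736743/12504226273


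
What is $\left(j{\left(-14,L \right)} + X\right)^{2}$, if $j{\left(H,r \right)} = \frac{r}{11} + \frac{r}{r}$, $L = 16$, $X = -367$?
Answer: $\frac{16080100}{121} \approx 1.3289 \cdot 10^{5}$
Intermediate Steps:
$j{\left(H,r \right)} = 1 + \frac{r}{11}$ ($j{\left(H,r \right)} = r \frac{1}{11} + 1 = \frac{r}{11} + 1 = 1 + \frac{r}{11}$)
$\left(j{\left(-14,L \right)} + X\right)^{2} = \left(\left(1 + \frac{1}{11} \cdot 16\right) - 367\right)^{2} = \left(\left(1 + \frac{16}{11}\right) - 367\right)^{2} = \left(\frac{27}{11} - 367\right)^{2} = \left(- \frac{4010}{11}\right)^{2} = \frac{16080100}{121}$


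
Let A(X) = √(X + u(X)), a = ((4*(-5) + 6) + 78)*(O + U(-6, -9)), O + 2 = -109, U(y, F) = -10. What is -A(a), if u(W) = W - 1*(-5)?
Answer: -I*√15483 ≈ -124.43*I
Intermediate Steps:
u(W) = 5 + W (u(W) = W + 5 = 5 + W)
O = -111 (O = -2 - 109 = -111)
a = -7744 (a = ((4*(-5) + 6) + 78)*(-111 - 10) = ((-20 + 6) + 78)*(-121) = (-14 + 78)*(-121) = 64*(-121) = -7744)
A(X) = √(5 + 2*X) (A(X) = √(X + (5 + X)) = √(5 + 2*X))
-A(a) = -√(5 + 2*(-7744)) = -√(5 - 15488) = -√(-15483) = -I*√15483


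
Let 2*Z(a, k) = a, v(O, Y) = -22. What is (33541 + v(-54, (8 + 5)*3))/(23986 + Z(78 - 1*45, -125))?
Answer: 67038/48005 ≈ 1.3965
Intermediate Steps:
Z(a, k) = a/2
(33541 + v(-54, (8 + 5)*3))/(23986 + Z(78 - 1*45, -125)) = (33541 - 22)/(23986 + (78 - 1*45)/2) = 33519/(23986 + (78 - 45)/2) = 33519/(23986 + (½)*33) = 33519/(23986 + 33/2) = 33519/(48005/2) = 33519*(2/48005) = 67038/48005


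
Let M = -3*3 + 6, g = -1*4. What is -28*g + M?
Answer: 109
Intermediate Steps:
g = -4
M = -3 (M = -9 + 6 = -3)
-28*g + M = -28*(-4) - 3 = 112 - 3 = 109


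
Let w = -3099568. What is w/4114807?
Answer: -3099568/4114807 ≈ -0.75327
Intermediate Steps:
w/4114807 = -3099568/4114807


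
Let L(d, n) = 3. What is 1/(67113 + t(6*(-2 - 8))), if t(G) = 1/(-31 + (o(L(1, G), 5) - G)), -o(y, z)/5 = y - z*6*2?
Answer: 314/21073483 ≈ 1.4900e-5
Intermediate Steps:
o(y, z) = -5*y + 60*z (o(y, z) = -5*(y - z*6*2) = -5*(y - 6*z*2) = -5*(y - 12*z) = -5*y + 60*z)
t(G) = 1/(254 - G) (t(G) = 1/(-31 + ((-5*3 + 60*5) - G)) = 1/(-31 + ((-15 + 300) - G)) = 1/(-31 + (285 - G)) = 1/(254 - G))
1/(67113 + t(6*(-2 - 8))) = 1/(67113 - 1/(-254 + 6*(-2 - 8))) = 1/(67113 - 1/(-254 + 6*(-10))) = 1/(67113 - 1/(-254 - 60)) = 1/(67113 - 1/(-314)) = 1/(67113 - 1*(-1/314)) = 1/(67113 + 1/314) = 1/(21073483/314) = 314/21073483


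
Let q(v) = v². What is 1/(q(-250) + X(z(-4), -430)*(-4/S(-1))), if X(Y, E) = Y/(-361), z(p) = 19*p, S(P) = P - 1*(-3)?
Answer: 19/1187492 ≈ 1.6000e-5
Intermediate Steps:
S(P) = 3 + P (S(P) = P + 3 = 3 + P)
X(Y, E) = -Y/361 (X(Y, E) = Y*(-1/361) = -Y/361)
1/(q(-250) + X(z(-4), -430)*(-4/S(-1))) = 1/((-250)² + (-(-4)/19)*(-4/(3 - 1))) = 1/(62500 + (-1/361*(-76))*(-4/2)) = 1/(62500 + 4*(-4*½)/19) = 1/(62500 + (4/19)*(-2)) = 1/(62500 - 8/19) = 1/(1187492/19) = 19/1187492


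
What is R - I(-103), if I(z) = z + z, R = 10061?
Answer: 10267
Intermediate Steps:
I(z) = 2*z
R - I(-103) = 10061 - 2*(-103) = 10061 - 1*(-206) = 10061 + 206 = 10267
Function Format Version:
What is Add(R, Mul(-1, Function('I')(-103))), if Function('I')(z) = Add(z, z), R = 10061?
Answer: 10267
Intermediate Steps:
Function('I')(z) = Mul(2, z)
Add(R, Mul(-1, Function('I')(-103))) = Add(10061, Mul(-1, Mul(2, -103))) = Add(10061, Mul(-1, -206)) = Add(10061, 206) = 10267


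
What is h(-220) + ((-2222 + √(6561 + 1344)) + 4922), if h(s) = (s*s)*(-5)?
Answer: -239300 + √7905 ≈ -2.3921e+5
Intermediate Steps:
h(s) = -5*s² (h(s) = s²*(-5) = -5*s²)
h(-220) + ((-2222 + √(6561 + 1344)) + 4922) = -5*(-220)² + ((-2222 + √(6561 + 1344)) + 4922) = -5*48400 + ((-2222 + √7905) + 4922) = -242000 + (2700 + √7905) = -239300 + √7905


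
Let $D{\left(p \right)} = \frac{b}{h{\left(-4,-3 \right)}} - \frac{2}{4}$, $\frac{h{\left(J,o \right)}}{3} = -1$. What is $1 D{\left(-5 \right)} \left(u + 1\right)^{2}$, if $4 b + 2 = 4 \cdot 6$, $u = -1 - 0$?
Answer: $0$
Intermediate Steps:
$u = -1$ ($u = -1 + 0 = -1$)
$h{\left(J,o \right)} = -3$ ($h{\left(J,o \right)} = 3 \left(-1\right) = -3$)
$b = \frac{11}{2}$ ($b = - \frac{1}{2} + \frac{4 \cdot 6}{4} = - \frac{1}{2} + \frac{1}{4} \cdot 24 = - \frac{1}{2} + 6 = \frac{11}{2} \approx 5.5$)
$D{\left(p \right)} = - \frac{7}{3}$ ($D{\left(p \right)} = \frac{11}{2 \left(-3\right)} - \frac{2}{4} = \frac{11}{2} \left(- \frac{1}{3}\right) - \frac{1}{2} = - \frac{11}{6} - \frac{1}{2} = - \frac{7}{3}$)
$1 D{\left(-5 \right)} \left(u + 1\right)^{2} = 1 \left(- \frac{7}{3}\right) \left(-1 + 1\right)^{2} = - \frac{7 \cdot 0^{2}}{3} = \left(- \frac{7}{3}\right) 0 = 0$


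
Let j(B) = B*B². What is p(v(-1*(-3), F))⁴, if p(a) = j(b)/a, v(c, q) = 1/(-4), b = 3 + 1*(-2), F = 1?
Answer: 256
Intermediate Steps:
b = 1 (b = 3 - 2 = 1)
j(B) = B³
v(c, q) = -¼
p(a) = 1/a (p(a) = 1³/a = 1/a)
p(v(-1*(-3), F))⁴ = (1/(-¼))⁴ = (-4)⁴ = 256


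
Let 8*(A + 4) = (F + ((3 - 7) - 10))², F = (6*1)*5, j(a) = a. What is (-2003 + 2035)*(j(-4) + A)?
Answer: 768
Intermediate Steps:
F = 30 (F = 6*5 = 30)
A = 28 (A = -4 + (30 + ((3 - 7) - 10))²/8 = -4 + (30 + (-4 - 10))²/8 = -4 + (30 - 14)²/8 = -4 + (⅛)*16² = -4 + (⅛)*256 = -4 + 32 = 28)
(-2003 + 2035)*(j(-4) + A) = (-2003 + 2035)*(-4 + 28) = 32*24 = 768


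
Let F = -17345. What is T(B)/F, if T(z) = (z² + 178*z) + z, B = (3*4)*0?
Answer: 0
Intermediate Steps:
B = 0 (B = 12*0 = 0)
T(z) = z² + 179*z
T(B)/F = (0*(179 + 0))/(-17345) = (0*179)*(-1/17345) = 0*(-1/17345) = 0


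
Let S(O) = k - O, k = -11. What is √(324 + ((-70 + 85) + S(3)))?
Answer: 5*√13 ≈ 18.028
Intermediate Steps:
S(O) = -11 - O
√(324 + ((-70 + 85) + S(3))) = √(324 + ((-70 + 85) + (-11 - 1*3))) = √(324 + (15 + (-11 - 3))) = √(324 + (15 - 14)) = √(324 + 1) = √325 = 5*√13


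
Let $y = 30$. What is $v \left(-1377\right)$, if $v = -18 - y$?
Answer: $66096$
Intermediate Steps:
$v = -48$ ($v = -18 - 30 = -48$)
$v \left(-1377\right) = \left(-48\right) \left(-1377\right) = 66096$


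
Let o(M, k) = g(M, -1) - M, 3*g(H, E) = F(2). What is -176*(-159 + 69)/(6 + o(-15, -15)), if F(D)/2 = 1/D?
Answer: 1485/2 ≈ 742.50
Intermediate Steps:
F(D) = 2/D (F(D) = 2*(1/D) = 2/D)
g(H, E) = ⅓ (g(H, E) = (2/2)/3 = (2*(½))/3 = (⅓)*1 = ⅓)
o(M, k) = ⅓ - M
-176*(-159 + 69)/(6 + o(-15, -15)) = -176*(-159 + 69)/(6 + (⅓ - 1*(-15))) = -(-15840)/(6 + (⅓ + 15)) = -(-15840)/(6 + 46/3) = -(-15840)/64/3 = -(-15840)*3/64 = -176*(-135/32) = 1485/2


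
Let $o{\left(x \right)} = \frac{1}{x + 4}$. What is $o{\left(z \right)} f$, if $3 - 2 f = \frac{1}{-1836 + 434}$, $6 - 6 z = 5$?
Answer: $\frac{12621}{35050} \approx 0.36009$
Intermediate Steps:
$z = \frac{1}{6}$ ($z = 1 - \frac{5}{6} = \frac{1}{6} \approx 0.16667$)
$f = \frac{4207}{2804}$ ($f = \frac{3}{2} - \frac{1}{2 \left(-1836 + 434\right)} = \frac{3}{2} - \frac{1}{2 \left(-1402\right)} = \frac{3}{2} - - \frac{1}{2804} = \frac{3}{2} + \frac{1}{2804} = \frac{4207}{2804} \approx 1.5004$)
$o{\left(x \right)} = \frac{1}{4 + x}$
$o{\left(z \right)} f = \frac{1}{4 + \frac{1}{6}} \cdot \frac{4207}{2804} = \frac{1}{\frac{25}{6}} \cdot \frac{4207}{2804} = \frac{6}{25} \cdot \frac{4207}{2804} = \frac{12621}{35050}$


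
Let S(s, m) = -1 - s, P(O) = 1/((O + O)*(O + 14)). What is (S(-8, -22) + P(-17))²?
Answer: 511225/10404 ≈ 49.137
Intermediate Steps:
P(O) = 1/(2*O*(14 + O)) (P(O) = 1/((2*O)*(14 + O)) = 1/(2*O*(14 + O)))
(S(-8, -22) + P(-17))² = ((-1 - 1*(-8)) + (½)/(-17*(14 - 17)))² = ((-1 + 8) + (½)*(-1/17)/(-3))² = (7 + (½)*(-1/17)*(-⅓))² = (7 + 1/102)² = (715/102)² = 511225/10404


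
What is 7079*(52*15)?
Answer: 5521620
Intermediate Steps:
7079*(52*15) = 7079*780 = 5521620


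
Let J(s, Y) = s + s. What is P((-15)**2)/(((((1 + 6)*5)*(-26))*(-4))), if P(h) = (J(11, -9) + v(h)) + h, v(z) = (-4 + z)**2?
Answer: 472/35 ≈ 13.486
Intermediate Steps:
J(s, Y) = 2*s
P(h) = 22 + h + (-4 + h)**2 (P(h) = (2*11 + (-4 + h)**2) + h = (22 + (-4 + h)**2) + h = 22 + h + (-4 + h)**2)
P((-15)**2)/(((((1 + 6)*5)*(-26))*(-4))) = (22 + (-15)**2 + (-4 + (-15)**2)**2)/(((((1 + 6)*5)*(-26))*(-4))) = (22 + 225 + (-4 + 225)**2)/((((7*5)*(-26))*(-4))) = (22 + 225 + 221**2)/(((35*(-26))*(-4))) = (22 + 225 + 48841)/((-910*(-4))) = 49088/3640 = 49088*(1/3640) = 472/35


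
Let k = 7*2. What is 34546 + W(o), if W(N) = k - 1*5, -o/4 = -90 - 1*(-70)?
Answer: 34555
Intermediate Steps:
k = 14
o = 80 (o = -4*(-90 - 1*(-70)) = -4*(-90 + 70) = -4*(-20) = 80)
W(N) = 9 (W(N) = 14 - 1*5 = 14 - 5 = 9)
34546 + W(o) = 34546 + 9 = 34555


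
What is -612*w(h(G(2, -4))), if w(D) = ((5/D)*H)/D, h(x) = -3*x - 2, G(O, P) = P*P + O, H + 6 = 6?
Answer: 0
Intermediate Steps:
H = 0 (H = -6 + 6 = 0)
G(O, P) = O + P**2 (G(O, P) = P**2 + O = O + P**2)
h(x) = -2 - 3*x
w(D) = 0 (w(D) = ((5/D)*0)/D = 0/D = 0)
-612*w(h(G(2, -4))) = -612*0 = 0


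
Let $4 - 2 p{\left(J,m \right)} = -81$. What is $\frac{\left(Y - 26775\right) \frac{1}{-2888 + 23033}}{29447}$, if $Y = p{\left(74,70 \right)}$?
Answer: $- \frac{629}{13957878} \approx -4.5064 \cdot 10^{-5}$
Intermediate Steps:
$p{\left(J,m \right)} = \frac{85}{2}$ ($p{\left(J,m \right)} = 2 - - \frac{81}{2} = 2 + \frac{81}{2} = \frac{85}{2}$)
$Y = \frac{85}{2} \approx 42.5$
$\frac{\left(Y - 26775\right) \frac{1}{-2888 + 23033}}{29447} = \frac{\left(\frac{85}{2} - 26775\right) \frac{1}{-2888 + 23033}}{29447} = - \frac{53465}{2 \cdot 20145} \cdot \frac{1}{29447} = \left(- \frac{53465}{2}\right) \frac{1}{20145} \cdot \frac{1}{29447} = \left(- \frac{629}{474}\right) \frac{1}{29447} = - \frac{629}{13957878}$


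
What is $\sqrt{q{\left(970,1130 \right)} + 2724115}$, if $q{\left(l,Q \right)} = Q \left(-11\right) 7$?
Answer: $19 \sqrt{7305} \approx 1623.9$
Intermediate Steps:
$q{\left(l,Q \right)} = - 77 Q$ ($q{\left(l,Q \right)} = - 11 Q 7 = - 77 Q$)
$\sqrt{q{\left(970,1130 \right)} + 2724115} = \sqrt{\left(-77\right) 1130 + 2724115} = \sqrt{-87010 + 2724115} = \sqrt{2637105} = 19 \sqrt{7305}$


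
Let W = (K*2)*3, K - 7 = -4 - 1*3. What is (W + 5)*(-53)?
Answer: -265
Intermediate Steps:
K = 0 (K = 7 + (-4 - 1*3) = 7 + (-4 - 3) = 7 - 7 = 0)
W = 0 (W = (0*2)*3 = 0*3 = 0)
(W + 5)*(-53) = (0 + 5)*(-53) = 5*(-53) = -265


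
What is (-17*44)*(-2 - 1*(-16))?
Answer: -10472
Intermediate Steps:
(-17*44)*(-2 - 1*(-16)) = -748*(-2 + 16) = -748*14 = -10472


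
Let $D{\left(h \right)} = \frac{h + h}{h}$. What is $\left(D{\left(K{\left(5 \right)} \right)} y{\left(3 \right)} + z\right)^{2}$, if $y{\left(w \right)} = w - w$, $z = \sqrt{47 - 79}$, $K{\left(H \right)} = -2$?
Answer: $-32$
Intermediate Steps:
$D{\left(h \right)} = 2$ ($D{\left(h \right)} = \frac{2 h}{h} = 2$)
$z = 4 i \sqrt{2}$ ($z = \sqrt{-32} = 4 i \sqrt{2} \approx 5.6569 i$)
$y{\left(w \right)} = 0$
$\left(D{\left(K{\left(5 \right)} \right)} y{\left(3 \right)} + z\right)^{2} = \left(2 \cdot 0 + 4 i \sqrt{2}\right)^{2} = \left(0 + 4 i \sqrt{2}\right)^{2} = \left(4 i \sqrt{2}\right)^{2} = -32$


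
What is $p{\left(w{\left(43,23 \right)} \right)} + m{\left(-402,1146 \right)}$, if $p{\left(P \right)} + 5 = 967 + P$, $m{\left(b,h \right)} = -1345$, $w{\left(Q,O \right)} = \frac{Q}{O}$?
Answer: $- \frac{8766}{23} \approx -381.13$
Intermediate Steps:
$p{\left(P \right)} = 962 + P$ ($p{\left(P \right)} = -5 + \left(967 + P\right) = 962 + P$)
$p{\left(w{\left(43,23 \right)} \right)} + m{\left(-402,1146 \right)} = \left(962 + \frac{43}{23}\right) - 1345 = \frac{22169}{23} - 1345 = - \frac{8766}{23}$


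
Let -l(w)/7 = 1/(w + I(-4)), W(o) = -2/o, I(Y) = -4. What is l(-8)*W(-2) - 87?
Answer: -1037/12 ≈ -86.417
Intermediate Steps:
l(w) = -7/(-4 + w) (l(w) = -7/(w - 4) = -7/(-4 + w))
l(-8)*W(-2) - 87 = (-7/(-4 - 8))*(-2/(-2)) - 87 = (-7/(-12))*(-2*(-½)) - 87 = -7*(-1/12)*1 - 87 = (7/12)*1 - 87 = 7/12 - 87 = -1037/12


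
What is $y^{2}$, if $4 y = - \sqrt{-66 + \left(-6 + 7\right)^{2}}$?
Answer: $- \frac{65}{16} \approx -4.0625$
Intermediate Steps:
$y = - \frac{i \sqrt{65}}{4}$ ($y = \frac{\left(-1\right) \sqrt{-66 + \left(-6 + 7\right)^{2}}}{4} = \frac{\left(-1\right) \sqrt{-66 + 1^{2}}}{4} = \frac{\left(-1\right) \sqrt{-66 + 1}}{4} = \frac{\left(-1\right) \sqrt{-65}}{4} = \frac{\left(-1\right) i \sqrt{65}}{4} = - \frac{i \sqrt{65}}{4} \approx - 2.0156 i$)
$y^{2} = \left(- \frac{i \sqrt{65}}{4}\right)^{2} = - \frac{65}{16}$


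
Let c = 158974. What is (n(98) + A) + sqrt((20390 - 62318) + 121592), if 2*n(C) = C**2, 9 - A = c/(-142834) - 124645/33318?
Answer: 11459188016297/2379471606 + 4*sqrt(4979) ≈ 5098.1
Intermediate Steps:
A = 32965364285/2379471606 (A = 9 - (158974/(-142834) - 124645/33318) = 9 - (158974*(-1/142834) - 124645*1/33318) = 9 - (-79487/71417 - 124645/33318) = 9 - 1*(-11550119831/2379471606) = 9 + 11550119831/2379471606 = 32965364285/2379471606 ≈ 13.854)
n(C) = C**2/2
(n(98) + A) + sqrt((20390 - 62318) + 121592) = ((1/2)*98**2 + 32965364285/2379471606) + sqrt((20390 - 62318) + 121592) = ((1/2)*9604 + 32965364285/2379471606) + sqrt(-41928 + 121592) = (4802 + 32965364285/2379471606) + sqrt(79664) = 11459188016297/2379471606 + 4*sqrt(4979)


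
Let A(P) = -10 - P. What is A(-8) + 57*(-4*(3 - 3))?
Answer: -2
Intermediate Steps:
A(-8) + 57*(-4*(3 - 3)) = (-10 - 1*(-8)) + 57*(-4*(3 - 3)) = (-10 + 8) + 57*(-4*0) = -2 + 57*0 = -2 + 0 = -2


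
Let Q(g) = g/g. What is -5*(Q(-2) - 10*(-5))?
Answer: -255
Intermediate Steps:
Q(g) = 1
-5*(Q(-2) - 10*(-5)) = -5*(1 - 10*(-5)) = -5*(1 + 50) = -5*51 = -255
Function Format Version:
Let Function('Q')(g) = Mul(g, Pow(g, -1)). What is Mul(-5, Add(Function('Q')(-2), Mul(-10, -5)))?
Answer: -255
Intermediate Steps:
Function('Q')(g) = 1
Mul(-5, Add(Function('Q')(-2), Mul(-10, -5))) = Mul(-5, Add(1, Mul(-10, -5))) = Mul(-5, Add(1, 50)) = Mul(-5, 51) = -255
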